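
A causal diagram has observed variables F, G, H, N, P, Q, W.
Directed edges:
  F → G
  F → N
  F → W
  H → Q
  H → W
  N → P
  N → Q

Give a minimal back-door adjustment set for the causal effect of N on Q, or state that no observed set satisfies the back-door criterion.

N→Q: minimal back-door set ∅.

desc(N)\{N}={P,Q}; candidates ⊆ {F,G,H,W}.
∅: N⊥Q given ∅ in G with N→· removed — back-door holds.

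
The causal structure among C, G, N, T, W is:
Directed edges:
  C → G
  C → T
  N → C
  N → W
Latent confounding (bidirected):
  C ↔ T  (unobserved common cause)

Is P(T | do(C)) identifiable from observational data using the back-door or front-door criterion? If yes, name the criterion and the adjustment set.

P(T|do(C)): not identifiable (no BD/FD set).

desc(C)\{C}={G,T}; candidates ⊆ {N,W}.
C↔T: latent back-door arc(s) into C.
size 0: {}; under {} C still reaches {N,T,W} ∋ T.
size 1: {N}, {W}; under {N} C still reaches {T} ∋ T.
size 2: {N,W}; under {N,W} C still reaches {T} ∋ T.
C↔T cannot be blocked by any observed set — no back-door set.
No mediator lies on a directed C→…→T path.
Neither criterion identifies P(T|do(C)) in this graph.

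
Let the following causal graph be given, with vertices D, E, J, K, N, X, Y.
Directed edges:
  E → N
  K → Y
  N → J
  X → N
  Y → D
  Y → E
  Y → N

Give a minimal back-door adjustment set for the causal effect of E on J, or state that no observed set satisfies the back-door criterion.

desc(E)\{E}={J,N}; candidates ⊆ {D,K,X,Y}.
size 0: {}; under {} E still reaches {D,J,K,N,Y} ∋ J.
{Y}: E⊥J given {Y} in G with E→· removed — back-door holds.

E→J: minimal back-door set {Y}.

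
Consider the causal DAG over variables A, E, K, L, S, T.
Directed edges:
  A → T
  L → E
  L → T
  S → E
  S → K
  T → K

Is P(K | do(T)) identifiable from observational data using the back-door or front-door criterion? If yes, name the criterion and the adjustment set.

desc(T)\{T}={K}; candidates ⊆ {A,E,L,S}.
∅: T⊥K given ∅ in G with T→· removed — back-door holds.
P(K|do(T)) = P(K|T) — no adjustment needed.

P(K|do(T)): backdoor, adjust for ∅.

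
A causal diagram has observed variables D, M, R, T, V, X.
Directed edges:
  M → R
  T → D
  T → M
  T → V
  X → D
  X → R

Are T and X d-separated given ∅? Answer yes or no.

Yes — T ⊥ X | ∅.

Bayes-Ball from T | ∅ reaches {D,M,R,V}.
X ∉ reach(T|∅) ⇒ T ⊥ X | ∅.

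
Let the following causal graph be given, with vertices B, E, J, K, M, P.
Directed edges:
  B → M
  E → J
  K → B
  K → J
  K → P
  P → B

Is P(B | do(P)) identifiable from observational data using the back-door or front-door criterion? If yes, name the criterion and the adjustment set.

desc(P)\{P}={B,M}; candidates ⊆ {E,J,K}.
size 0: {}; under {} P still reaches {B,J,K,M} ∋ B.
{K}: P⊥B given {K} in G with P→· removed — back-door holds.
P(B|do(P)) = Σ_{K} P(B|P,K)·P(K).

P(B|do(P)): backdoor, adjust for {K}.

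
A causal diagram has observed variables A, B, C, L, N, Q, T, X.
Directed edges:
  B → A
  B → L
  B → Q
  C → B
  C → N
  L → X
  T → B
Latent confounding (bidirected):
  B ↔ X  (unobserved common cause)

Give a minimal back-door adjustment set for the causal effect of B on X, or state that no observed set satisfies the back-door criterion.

B→X: no observed back-door set.

desc(B)\{B}={A,L,Q,X}; candidates ⊆ {C,N,T}.
B↔X: latent back-door arc(s) into B.
size 0: {}; under {} B still reaches {C,N,T,X} ∋ X.
size 1: {C}, {N}, {T}; under {C} B still reaches {T,X} ∋ X.
size 2: {C,N}, {C,T}, {N,T}; under {C,N} B still reaches {T,X} ∋ X.
B↔X cannot be blocked by any observed set — no back-door set.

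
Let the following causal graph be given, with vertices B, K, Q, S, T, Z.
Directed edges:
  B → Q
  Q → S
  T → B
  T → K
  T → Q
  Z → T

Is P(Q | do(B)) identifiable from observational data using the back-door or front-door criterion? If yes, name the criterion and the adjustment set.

P(Q|do(B)): backdoor, adjust for {T}.

desc(B)\{B}={Q,S}; candidates ⊆ {K,T,Z}.
size 0: {}; under {} B still reaches {K,Q,S,T,Z} ∋ Q.
{T}: B⊥Q given {T} in G with B→· removed — back-door holds.
P(Q|do(B)) = Σ_{T} P(Q|B,T)·P(T).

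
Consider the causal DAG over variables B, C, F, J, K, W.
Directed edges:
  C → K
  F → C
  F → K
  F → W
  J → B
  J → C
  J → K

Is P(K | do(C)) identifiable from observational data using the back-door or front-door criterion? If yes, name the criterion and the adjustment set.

desc(C)\{C}={K}; candidates ⊆ {B,F,J,W}.
size 0: {}; under {} C still reaches {B,F,J,K,W} ∋ K.
size 1: {B}, {F}, {J} …(+1); under {B} C still reaches {F,J,K,W} ∋ K.
{F,J}: C⊥K given {F,J} in G with C→· removed — back-door holds.
P(K|do(C)) = Σ_{F,J} P(K|C,F,J)·P(F,J).

P(K|do(C)): backdoor, adjust for {F, J}.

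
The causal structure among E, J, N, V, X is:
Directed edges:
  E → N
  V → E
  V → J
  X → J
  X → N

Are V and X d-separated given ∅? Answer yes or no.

Yes — V ⊥ X | ∅.

Bayes-Ball from V | ∅ reaches {E,J,N}.
X ∉ reach(V|∅) ⇒ V ⊥ X | ∅.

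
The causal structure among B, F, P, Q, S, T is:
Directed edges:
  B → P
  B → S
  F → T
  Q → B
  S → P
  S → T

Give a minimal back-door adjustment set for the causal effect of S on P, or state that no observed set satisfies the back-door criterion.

desc(S)\{S}={P,T}; candidates ⊆ {B,F,Q}.
size 0: {}; under {} S still reaches {B,P,Q} ∋ P.
{B}: S⊥P given {B} in G with S→· removed — back-door holds.

S→P: minimal back-door set {B}.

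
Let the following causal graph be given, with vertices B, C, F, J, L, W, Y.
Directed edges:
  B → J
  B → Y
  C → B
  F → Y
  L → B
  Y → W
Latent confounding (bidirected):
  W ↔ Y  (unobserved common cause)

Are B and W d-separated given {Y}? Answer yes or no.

Bayes-Ball from B | {Y} reaches {C,F,J,L,W}.
W ∈ reach(B|{Y}) ⇒ B ⊥̸ W | {Y}.

No — B and W are d-connected given {Y}.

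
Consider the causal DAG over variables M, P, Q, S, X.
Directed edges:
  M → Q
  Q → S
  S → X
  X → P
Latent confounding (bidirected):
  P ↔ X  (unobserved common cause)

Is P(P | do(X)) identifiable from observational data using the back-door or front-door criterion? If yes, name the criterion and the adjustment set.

P(P|do(X)): not identifiable (no BD/FD set).

desc(X)\{X}={P}; candidates ⊆ {M,Q,S}.
X↔P: latent back-door arc(s) into X.
size 0: {}; under {} X still reaches {M,P,Q,S} ∋ P.
size 1: {M}, {Q}, {S}; under {M} X still reaches {P,Q,S} ∋ P.
size 2: {M,Q}, {M,S}, {Q,S}; under {M,Q} X still reaches {P,S} ∋ P.
X↔P cannot be blocked by any observed set — no back-door set.
No mediator lies on a directed X→…→P path.
Neither criterion identifies P(P|do(X)) in this graph.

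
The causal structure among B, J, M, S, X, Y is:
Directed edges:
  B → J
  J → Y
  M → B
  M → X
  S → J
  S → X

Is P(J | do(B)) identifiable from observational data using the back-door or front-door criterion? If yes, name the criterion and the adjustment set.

desc(B)\{B}={J,Y}; candidates ⊆ {M,S,X}.
∅: B⊥J given ∅ in G with B→· removed — back-door holds.
P(J|do(B)) = P(J|B) — no adjustment needed.

P(J|do(B)): backdoor, adjust for ∅.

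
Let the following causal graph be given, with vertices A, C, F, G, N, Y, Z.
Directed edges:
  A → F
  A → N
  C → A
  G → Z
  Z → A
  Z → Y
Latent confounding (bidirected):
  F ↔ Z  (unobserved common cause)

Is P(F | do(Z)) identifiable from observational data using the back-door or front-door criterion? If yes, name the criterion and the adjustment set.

desc(Z)\{Z}={A,F,N,Y}; candidates ⊆ {C,G}.
Z↔F: latent back-door arc(s) into Z.
size 0: {}; under {} Z still reaches {F,G} ∋ F.
size 1: {C}, {G}; under {C} Z still reaches {F,G} ∋ F.
size 2: {C,G}; under {C,G} Z still reaches {F} ∋ F.
Z↔F cannot be blocked by any observed set — no back-door set.
{A}: (i) intercepts every directed Z→F path; (ii) no back-door Z→{A}; (iii) {Z} blocks every back-door {A}→F. Front-door holds.
P(F|do(Z)) = Σ_{A} P(A|Z) Σ_{Z'} P(F|A,Z')P(Z').

P(F|do(Z)): frontdoor, adjust for {A}.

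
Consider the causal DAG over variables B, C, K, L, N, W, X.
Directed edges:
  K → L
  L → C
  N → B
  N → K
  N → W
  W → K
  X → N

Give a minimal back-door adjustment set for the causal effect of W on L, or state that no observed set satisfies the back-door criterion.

desc(W)\{W}={C,K,L}; candidates ⊆ {B,N,X}.
size 0: {}; under {} W still reaches {B,C,K,L,N,X} ∋ L.
{N}: W⊥L given {N} in G with W→· removed — back-door holds.

W→L: minimal back-door set {N}.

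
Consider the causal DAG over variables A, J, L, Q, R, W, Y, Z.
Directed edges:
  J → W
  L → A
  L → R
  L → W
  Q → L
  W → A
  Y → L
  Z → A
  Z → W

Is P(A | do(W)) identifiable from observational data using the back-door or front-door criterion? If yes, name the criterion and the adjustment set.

P(A|do(W)): backdoor, adjust for {L, Z}.

desc(W)\{W}={A}; candidates ⊆ {J,L,Q,R,Y,Z}.
size 0: {}; under {} W still reaches {A,J,L,Q,R,Y,Z} ∋ A.
size 1: {J}, {L}, {Q} …(+3); under {J} W still reaches {A,L,Q,R,Y,Z} ∋ A.
{L,Z}: W⊥A given {L,Z} in G with W→· removed — back-door holds.
P(A|do(W)) = Σ_{L,Z} P(A|W,L,Z)·P(L,Z).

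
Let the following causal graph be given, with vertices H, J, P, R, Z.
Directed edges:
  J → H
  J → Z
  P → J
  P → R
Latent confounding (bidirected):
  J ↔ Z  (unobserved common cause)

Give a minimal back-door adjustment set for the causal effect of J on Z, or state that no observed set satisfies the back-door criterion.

desc(J)\{J}={H,Z}; candidates ⊆ {P,R}.
J↔Z: latent back-door arc(s) into J.
size 0: {}; under {} J still reaches {P,R,Z} ∋ Z.
size 1: {P}, {R}; under {P} J still reaches {Z} ∋ Z.
size 2: {P,R}; under {P,R} J still reaches {Z} ∋ Z.
J↔Z cannot be blocked by any observed set — no back-door set.

J→Z: no observed back-door set.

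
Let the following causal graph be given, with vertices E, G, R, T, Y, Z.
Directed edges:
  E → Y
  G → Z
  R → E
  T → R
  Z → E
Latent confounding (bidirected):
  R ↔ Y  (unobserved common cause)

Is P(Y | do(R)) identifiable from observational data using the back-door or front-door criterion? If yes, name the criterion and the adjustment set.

desc(R)\{R}={E,Y}; candidates ⊆ {G,T,Z}.
R↔Y: latent back-door arc(s) into R.
size 0: {}; under {} R still reaches {T,Y} ∋ Y.
size 1: {G}, {T}, {Z}; under {G} R still reaches {T,Y} ∋ Y.
size 2: {G,T}, {G,Z}, {T,Z}; under {G,T} R still reaches {Y} ∋ Y.
R↔Y cannot be blocked by any observed set — no back-door set.
{E}: (i) intercepts every directed R→Y path; (ii) no back-door R→{E}; (iii) {R} blocks every back-door {E}→Y. Front-door holds.
P(Y|do(R)) = Σ_{E} P(E|R) Σ_{R'} P(Y|E,R')P(R').

P(Y|do(R)): frontdoor, adjust for {E}.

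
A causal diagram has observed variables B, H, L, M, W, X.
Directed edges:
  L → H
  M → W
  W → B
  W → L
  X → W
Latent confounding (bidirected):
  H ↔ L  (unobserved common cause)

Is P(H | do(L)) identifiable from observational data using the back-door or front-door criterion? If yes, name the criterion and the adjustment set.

desc(L)\{L}={H}; candidates ⊆ {B,M,W,X}.
L↔H: latent back-door arc(s) into L.
size 0: {}; under {} L still reaches {B,H,M,W,X} ∋ H.
size 1: {B}, {M}, {W} …(+1); under {B} L still reaches {H,M,W,X} ∋ H.
size 2: {B,M}, {B,W}, {B,X} …(+3); under {B,M} L still reaches {H,W,X} ∋ H.
L↔H cannot be blocked by any observed set — no back-door set.
No mediator lies on a directed L→…→H path.
Neither criterion identifies P(H|do(L)) in this graph.

P(H|do(L)): not identifiable (no BD/FD set).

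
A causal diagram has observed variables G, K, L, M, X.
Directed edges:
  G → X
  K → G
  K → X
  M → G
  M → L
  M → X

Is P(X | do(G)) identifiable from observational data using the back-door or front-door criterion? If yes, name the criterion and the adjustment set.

desc(G)\{G}={X}; candidates ⊆ {K,L,M}.
size 0: {}; under {} G still reaches {K,L,M,X} ∋ X.
size 1: {K}, {L}, {M}; under {K} G still reaches {L,M,X} ∋ X.
{K,M}: G⊥X given {K,M} in G with G→· removed — back-door holds.
P(X|do(G)) = Σ_{K,M} P(X|G,K,M)·P(K,M).

P(X|do(G)): backdoor, adjust for {K, M}.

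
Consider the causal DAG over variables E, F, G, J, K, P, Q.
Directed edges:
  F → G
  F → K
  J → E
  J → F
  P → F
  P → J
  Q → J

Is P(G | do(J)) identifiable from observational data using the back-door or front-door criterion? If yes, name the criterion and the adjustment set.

P(G|do(J)): backdoor, adjust for {P}.

desc(J)\{J}={E,F,G,K}; candidates ⊆ {P,Q}.
size 0: {}; under {} J still reaches {F,G,K,P,Q} ∋ G.
{P}: J⊥G given {P} in G with J→· removed — back-door holds.
P(G|do(J)) = Σ_{P} P(G|J,P)·P(P).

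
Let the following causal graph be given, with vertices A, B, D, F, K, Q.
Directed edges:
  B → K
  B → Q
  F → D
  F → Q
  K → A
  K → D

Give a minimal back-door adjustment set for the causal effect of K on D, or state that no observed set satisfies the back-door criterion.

K→D: minimal back-door set ∅.

desc(K)\{K}={A,D}; candidates ⊆ {B,F,Q}.
∅: K⊥D given ∅ in G with K→· removed — back-door holds.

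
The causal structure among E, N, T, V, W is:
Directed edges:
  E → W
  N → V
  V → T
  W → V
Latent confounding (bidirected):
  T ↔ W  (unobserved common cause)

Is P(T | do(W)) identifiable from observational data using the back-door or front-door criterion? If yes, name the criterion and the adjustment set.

P(T|do(W)): frontdoor, adjust for {V}.

desc(W)\{W}={T,V}; candidates ⊆ {E,N}.
W↔T: latent back-door arc(s) into W.
size 0: {}; under {} W still reaches {E,T} ∋ T.
size 1: {E}, {N}; under {E} W still reaches {T} ∋ T.
size 2: {E,N}; under {E,N} W still reaches {T} ∋ T.
W↔T cannot be blocked by any observed set — no back-door set.
{V}: (i) intercepts every directed W→T path; (ii) no back-door W→{V}; (iii) {W} blocks every back-door {V}→T. Front-door holds.
P(T|do(W)) = Σ_{V} P(V|W) Σ_{W'} P(T|V,W')P(W').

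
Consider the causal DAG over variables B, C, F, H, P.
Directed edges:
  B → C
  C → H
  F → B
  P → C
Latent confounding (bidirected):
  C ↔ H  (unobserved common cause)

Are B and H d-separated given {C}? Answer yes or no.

Bayes-Ball from B | {C} reaches {F,H,P}.
H ∈ reach(B|{C}) ⇒ B ⊥̸ H | {C}.

No — B and H are d-connected given {C}.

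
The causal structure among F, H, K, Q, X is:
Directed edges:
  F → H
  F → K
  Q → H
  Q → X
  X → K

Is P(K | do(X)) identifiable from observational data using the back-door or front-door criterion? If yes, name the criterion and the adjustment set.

P(K|do(X)): backdoor, adjust for ∅.

desc(X)\{X}={K}; candidates ⊆ {F,H,Q}.
∅: X⊥K given ∅ in G with X→· removed — back-door holds.
P(K|do(X)) = P(K|X) — no adjustment needed.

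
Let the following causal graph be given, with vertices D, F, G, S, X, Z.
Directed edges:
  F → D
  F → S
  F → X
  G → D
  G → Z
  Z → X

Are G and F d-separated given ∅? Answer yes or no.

Yes — G ⊥ F | ∅.

Bayes-Ball from G | ∅ reaches {D,X,Z}.
F ∉ reach(G|∅) ⇒ G ⊥ F | ∅.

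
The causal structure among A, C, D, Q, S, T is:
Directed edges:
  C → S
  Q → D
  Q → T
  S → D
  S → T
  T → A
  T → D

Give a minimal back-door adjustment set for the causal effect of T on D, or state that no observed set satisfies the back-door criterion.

desc(T)\{T}={A,D}; candidates ⊆ {C,Q,S}.
size 0: {}; under {} T still reaches {C,D,Q,S} ∋ D.
size 1: {C}, {Q}, {S}; under {C} T still reaches {D,Q,S} ∋ D.
{Q,S}: T⊥D given {Q,S} in G with T→· removed — back-door holds.

T→D: minimal back-door set {Q, S}.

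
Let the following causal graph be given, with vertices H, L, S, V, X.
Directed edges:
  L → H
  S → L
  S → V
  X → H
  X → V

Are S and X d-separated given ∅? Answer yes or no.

Bayes-Ball from S | ∅ reaches {H,L,V}.
X ∉ reach(S|∅) ⇒ S ⊥ X | ∅.

Yes — S ⊥ X | ∅.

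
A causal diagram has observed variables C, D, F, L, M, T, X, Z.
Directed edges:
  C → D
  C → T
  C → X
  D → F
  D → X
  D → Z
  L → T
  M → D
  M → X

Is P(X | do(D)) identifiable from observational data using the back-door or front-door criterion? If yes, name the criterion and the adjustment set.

desc(D)\{D}={F,X,Z}; candidates ⊆ {C,L,M,T}.
size 0: {}; under {} D still reaches {C,M,T,X} ∋ X.
size 1: {C}, {L}, {M} …(+1); under {C} D still reaches {M,X} ∋ X.
{C,M}: D⊥X given {C,M} in G with D→· removed — back-door holds.
P(X|do(D)) = Σ_{C,M} P(X|D,C,M)·P(C,M).

P(X|do(D)): backdoor, adjust for {C, M}.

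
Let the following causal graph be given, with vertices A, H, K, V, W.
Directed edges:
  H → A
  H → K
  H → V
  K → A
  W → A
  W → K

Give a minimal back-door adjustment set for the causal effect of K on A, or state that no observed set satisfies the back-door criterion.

K→A: minimal back-door set {H, W}.

desc(K)\{K}={A}; candidates ⊆ {H,V,W}.
size 0: {}; under {} K still reaches {A,H,V,W} ∋ A.
size 1: {H}, {V}, {W}; under {H} K still reaches {A,W} ∋ A.
{H,W}: K⊥A given {H,W} in G with K→· removed — back-door holds.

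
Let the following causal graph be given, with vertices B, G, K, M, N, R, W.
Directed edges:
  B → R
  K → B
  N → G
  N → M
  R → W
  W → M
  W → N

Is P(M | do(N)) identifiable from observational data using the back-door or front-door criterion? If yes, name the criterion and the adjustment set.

desc(N)\{N}={G,M}; candidates ⊆ {B,K,R,W}.
size 0: {}; under {} N still reaches {B,K,M,R,W} ∋ M.
{W}: N⊥M given {W} in G with N→· removed — back-door holds.
P(M|do(N)) = Σ_{W} P(M|N,W)·P(W).

P(M|do(N)): backdoor, adjust for {W}.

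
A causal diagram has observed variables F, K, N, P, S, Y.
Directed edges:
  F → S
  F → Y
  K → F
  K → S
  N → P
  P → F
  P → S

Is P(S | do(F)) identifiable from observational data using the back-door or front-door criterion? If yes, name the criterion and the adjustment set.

P(S|do(F)): backdoor, adjust for {K, P}.

desc(F)\{F}={S,Y}; candidates ⊆ {K,N,P}.
size 0: {}; under {} F still reaches {K,N,P,S} ∋ S.
size 1: {K}, {N}, {P}; under {K} F still reaches {N,P,S} ∋ S.
{K,P}: F⊥S given {K,P} in G with F→· removed — back-door holds.
P(S|do(F)) = Σ_{K,P} P(S|F,K,P)·P(K,P).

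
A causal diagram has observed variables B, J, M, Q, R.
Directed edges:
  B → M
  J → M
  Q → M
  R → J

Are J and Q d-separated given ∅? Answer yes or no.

Yes — J ⊥ Q | ∅.

Bayes-Ball from J | ∅ reaches {M,R}.
Q ∉ reach(J|∅) ⇒ J ⊥ Q | ∅.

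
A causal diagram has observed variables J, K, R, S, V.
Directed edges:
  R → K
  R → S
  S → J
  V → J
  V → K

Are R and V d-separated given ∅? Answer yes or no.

Yes — R ⊥ V | ∅.

Bayes-Ball from R | ∅ reaches {J,K,S}.
V ∉ reach(R|∅) ⇒ R ⊥ V | ∅.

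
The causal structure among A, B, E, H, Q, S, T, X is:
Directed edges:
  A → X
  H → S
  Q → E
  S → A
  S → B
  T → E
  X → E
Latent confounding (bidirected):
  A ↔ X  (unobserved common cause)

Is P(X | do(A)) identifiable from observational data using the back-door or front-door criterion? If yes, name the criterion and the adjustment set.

desc(A)\{A}={E,X}; candidates ⊆ {B,H,Q,S,T}.
A↔X: latent back-door arc(s) into A.
size 0: {}; under {} A still reaches {B,E,H,S,X} ∋ X.
size 1: {B}, {H}, {Q} …(+2); under {B} A still reaches {E,H,S,X} ∋ X.
size 2: {B,H}, {B,Q}, {B,S} …(+7); under {B,H} A still reaches {E,S,X} ∋ X.
A↔X cannot be blocked by any observed set — no back-door set.
No mediator lies on a directed A→…→X path.
Neither criterion identifies P(X|do(A)) in this graph.

P(X|do(A)): not identifiable (no BD/FD set).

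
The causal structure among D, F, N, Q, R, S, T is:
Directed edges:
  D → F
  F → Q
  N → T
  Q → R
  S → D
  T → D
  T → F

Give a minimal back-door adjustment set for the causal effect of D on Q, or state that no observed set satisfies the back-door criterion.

D→Q: minimal back-door set {T}.

desc(D)\{D}={F,Q,R}; candidates ⊆ {N,S,T}.
size 0: {}; under {} D still reaches {F,N,Q,R,S,T} ∋ Q.
{T}: D⊥Q given {T} in G with D→· removed — back-door holds.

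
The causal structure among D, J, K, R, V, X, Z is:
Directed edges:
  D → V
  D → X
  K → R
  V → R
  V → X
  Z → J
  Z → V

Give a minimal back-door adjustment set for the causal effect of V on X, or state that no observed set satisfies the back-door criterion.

V→X: minimal back-door set {D}.

desc(V)\{V}={R,X}; candidates ⊆ {D,J,K,Z}.
size 0: {}; under {} V still reaches {D,J,X,Z} ∋ X.
{D}: V⊥X given {D} in G with V→· removed — back-door holds.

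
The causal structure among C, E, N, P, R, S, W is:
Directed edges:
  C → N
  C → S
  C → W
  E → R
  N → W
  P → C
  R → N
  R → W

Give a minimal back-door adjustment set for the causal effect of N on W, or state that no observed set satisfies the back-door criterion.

desc(N)\{N}={W}; candidates ⊆ {C,E,P,R,S}.
size 0: {}; under {} N still reaches {C,E,P,R,S,W} ∋ W.
size 1: {C}, {E}, {P} …(+2); under {C} N still reaches {E,R,W} ∋ W.
{C,R}: N⊥W given {C,R} in G with N→· removed — back-door holds.

N→W: minimal back-door set {C, R}.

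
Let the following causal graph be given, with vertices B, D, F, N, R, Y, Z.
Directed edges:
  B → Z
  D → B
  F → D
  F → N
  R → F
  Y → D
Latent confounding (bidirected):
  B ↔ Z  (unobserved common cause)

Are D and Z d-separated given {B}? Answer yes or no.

Bayes-Ball from D | {B} reaches {F,N,R,Y,Z}.
Z ∈ reach(D|{B}) ⇒ D ⊥̸ Z | {B}.

No — D and Z are d-connected given {B}.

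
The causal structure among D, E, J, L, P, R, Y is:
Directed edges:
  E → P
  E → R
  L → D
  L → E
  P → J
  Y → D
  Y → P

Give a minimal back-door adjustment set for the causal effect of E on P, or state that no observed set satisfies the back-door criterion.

desc(E)\{E}={J,P,R}; candidates ⊆ {D,L,Y}.
∅: E⊥P given ∅ in G with E→· removed — back-door holds.

E→P: minimal back-door set ∅.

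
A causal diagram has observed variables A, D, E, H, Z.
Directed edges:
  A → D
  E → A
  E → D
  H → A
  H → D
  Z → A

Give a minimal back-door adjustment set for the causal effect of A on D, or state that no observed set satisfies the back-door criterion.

A→D: minimal back-door set {E, H}.

desc(A)\{A}={D}; candidates ⊆ {E,H,Z}.
size 0: {}; under {} A still reaches {D,E,H,Z} ∋ D.
size 1: {E}, {H}, {Z}; under {E} A still reaches {D,H,Z} ∋ D.
{E,H}: A⊥D given {E,H} in G with A→· removed — back-door holds.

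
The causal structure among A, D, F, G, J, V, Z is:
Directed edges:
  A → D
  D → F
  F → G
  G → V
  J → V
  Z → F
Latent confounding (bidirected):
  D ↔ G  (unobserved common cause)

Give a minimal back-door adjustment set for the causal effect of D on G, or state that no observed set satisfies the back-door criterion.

D→G: no observed back-door set.

desc(D)\{D}={F,G,V}; candidates ⊆ {A,J,Z}.
D↔G: latent back-door arc(s) into D.
size 0: {}; under {} D still reaches {A,G,V} ∋ G.
size 1: {A}, {J}, {Z}; under {A} D still reaches {G,V} ∋ G.
size 2: {A,J}, {A,Z}, {J,Z}; under {A,J} D still reaches {G,V} ∋ G.
D↔G cannot be blocked by any observed set — no back-door set.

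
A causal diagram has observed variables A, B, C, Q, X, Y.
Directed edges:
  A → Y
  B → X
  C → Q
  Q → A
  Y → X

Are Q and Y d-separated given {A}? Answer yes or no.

Bayes-Ball from Q | {A} reaches {C}.
Y ∉ reach(Q|{A}) ⇒ Q ⊥ Y | {A}.

Yes — Q ⊥ Y | {A}.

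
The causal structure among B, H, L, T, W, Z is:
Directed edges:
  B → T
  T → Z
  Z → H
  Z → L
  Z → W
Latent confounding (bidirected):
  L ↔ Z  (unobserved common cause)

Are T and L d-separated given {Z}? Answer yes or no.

Bayes-Ball from T | {Z} reaches {B,L}.
L ∈ reach(T|{Z}) ⇒ T ⊥̸ L | {Z}.

No — T and L are d-connected given {Z}.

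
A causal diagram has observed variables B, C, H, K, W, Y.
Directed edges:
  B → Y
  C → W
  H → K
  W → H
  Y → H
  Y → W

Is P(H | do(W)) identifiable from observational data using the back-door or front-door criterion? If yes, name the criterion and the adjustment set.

P(H|do(W)): backdoor, adjust for {Y}.

desc(W)\{W}={H,K}; candidates ⊆ {B,C,Y}.
size 0: {}; under {} W still reaches {B,C,H,K,Y} ∋ H.
{Y}: W⊥H given {Y} in G with W→· removed — back-door holds.
P(H|do(W)) = Σ_{Y} P(H|W,Y)·P(Y).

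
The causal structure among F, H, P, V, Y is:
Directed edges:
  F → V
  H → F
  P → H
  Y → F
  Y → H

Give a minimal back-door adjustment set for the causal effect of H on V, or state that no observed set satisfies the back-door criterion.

H→V: minimal back-door set {Y}.

desc(H)\{H}={F,V}; candidates ⊆ {P,Y}.
size 0: {}; under {} H still reaches {F,P,V,Y} ∋ V.
{Y}: H⊥V given {Y} in G with H→· removed — back-door holds.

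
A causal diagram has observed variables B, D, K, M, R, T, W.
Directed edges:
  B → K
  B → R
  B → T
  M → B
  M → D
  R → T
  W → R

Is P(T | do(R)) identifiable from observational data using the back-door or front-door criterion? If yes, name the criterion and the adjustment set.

desc(R)\{R}={T}; candidates ⊆ {B,D,K,M,W}.
size 0: {}; under {} R still reaches {B,D,K,M,T,W} ∋ T.
{B}: R⊥T given {B} in G with R→· removed — back-door holds.
P(T|do(R)) = Σ_{B} P(T|R,B)·P(B).

P(T|do(R)): backdoor, adjust for {B}.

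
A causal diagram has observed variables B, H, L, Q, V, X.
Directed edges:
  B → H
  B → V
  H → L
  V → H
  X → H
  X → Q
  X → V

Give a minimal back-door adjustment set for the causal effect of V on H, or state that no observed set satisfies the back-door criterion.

V→H: minimal back-door set {B, X}.

desc(V)\{V}={H,L}; candidates ⊆ {B,Q,X}.
size 0: {}; under {} V still reaches {B,H,L,Q,X} ∋ H.
size 1: {B}, {Q}, {X}; under {B} V still reaches {H,L,Q,X} ∋ H.
{B,X}: V⊥H given {B,X} in G with V→· removed — back-door holds.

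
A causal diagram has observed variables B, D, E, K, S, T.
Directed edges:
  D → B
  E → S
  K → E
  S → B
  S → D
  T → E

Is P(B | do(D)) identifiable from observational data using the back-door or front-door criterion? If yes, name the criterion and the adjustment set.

P(B|do(D)): backdoor, adjust for {S}.

desc(D)\{D}={B}; candidates ⊆ {E,K,S,T}.
size 0: {}; under {} D still reaches {B,E,K,S,T} ∋ B.
{S}: D⊥B given {S} in G with D→· removed — back-door holds.
P(B|do(D)) = Σ_{S} P(B|D,S)·P(S).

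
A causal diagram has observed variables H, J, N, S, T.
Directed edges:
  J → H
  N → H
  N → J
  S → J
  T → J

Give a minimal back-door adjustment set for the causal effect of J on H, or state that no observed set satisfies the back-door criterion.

J→H: minimal back-door set {N}.

desc(J)\{J}={H}; candidates ⊆ {N,S,T}.
size 0: {}; under {} J still reaches {H,N,S,T} ∋ H.
{N}: J⊥H given {N} in G with J→· removed — back-door holds.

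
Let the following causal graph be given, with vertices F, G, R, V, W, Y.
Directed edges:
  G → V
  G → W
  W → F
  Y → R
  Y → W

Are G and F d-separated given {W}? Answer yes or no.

Bayes-Ball from G | {W} reaches {R,V,Y}.
F ∉ reach(G|{W}) ⇒ G ⊥ F | {W}.

Yes — G ⊥ F | {W}.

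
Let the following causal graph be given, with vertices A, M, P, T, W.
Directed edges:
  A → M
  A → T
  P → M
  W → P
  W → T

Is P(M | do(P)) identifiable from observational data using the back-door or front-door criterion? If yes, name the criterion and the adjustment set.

desc(P)\{P}={M}; candidates ⊆ {A,T,W}.
∅: P⊥M given ∅ in G with P→· removed — back-door holds.
P(M|do(P)) = P(M|P) — no adjustment needed.

P(M|do(P)): backdoor, adjust for ∅.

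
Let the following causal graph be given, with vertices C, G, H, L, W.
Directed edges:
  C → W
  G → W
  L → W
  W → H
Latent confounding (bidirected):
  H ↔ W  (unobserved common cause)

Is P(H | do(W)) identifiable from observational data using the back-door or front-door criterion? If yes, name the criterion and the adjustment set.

P(H|do(W)): not identifiable (no BD/FD set).

desc(W)\{W}={H}; candidates ⊆ {C,G,L}.
W↔H: latent back-door arc(s) into W.
size 0: {}; under {} W still reaches {C,G,H,L} ∋ H.
size 1: {C}, {G}, {L}; under {C} W still reaches {G,H,L} ∋ H.
size 2: {C,G}, {C,L}, {G,L}; under {C,G} W still reaches {H,L} ∋ H.
W↔H cannot be blocked by any observed set — no back-door set.
No mediator lies on a directed W→…→H path.
Neither criterion identifies P(H|do(W)) in this graph.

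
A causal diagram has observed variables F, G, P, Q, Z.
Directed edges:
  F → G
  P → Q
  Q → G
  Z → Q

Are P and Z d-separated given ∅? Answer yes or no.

Yes — P ⊥ Z | ∅.

Bayes-Ball from P | ∅ reaches {G,Q}.
Z ∉ reach(P|∅) ⇒ P ⊥ Z | ∅.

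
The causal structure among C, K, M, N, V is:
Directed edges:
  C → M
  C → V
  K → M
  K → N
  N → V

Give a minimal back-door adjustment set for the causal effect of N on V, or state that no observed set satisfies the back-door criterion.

N→V: minimal back-door set ∅.

desc(N)\{N}={V}; candidates ⊆ {C,K,M}.
∅: N⊥V given ∅ in G with N→· removed — back-door holds.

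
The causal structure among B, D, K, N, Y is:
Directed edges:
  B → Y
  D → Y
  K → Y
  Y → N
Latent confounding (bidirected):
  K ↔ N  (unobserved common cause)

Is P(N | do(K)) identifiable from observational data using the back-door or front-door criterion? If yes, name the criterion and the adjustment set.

desc(K)\{K}={N,Y}; candidates ⊆ {B,D}.
K↔N: latent back-door arc(s) into K.
size 0: {}; under {} K still reaches {N} ∋ N.
size 1: {B}, {D}; under {B} K still reaches {N} ∋ N.
size 2: {B,D}; under {B,D} K still reaches {N} ∋ N.
K↔N cannot be blocked by any observed set — no back-door set.
{Y}: (i) intercepts every directed K→N path; (ii) no back-door K→{Y}; (iii) {K} blocks every back-door {Y}→N. Front-door holds.
P(N|do(K)) = Σ_{Y} P(Y|K) Σ_{K'} P(N|Y,K')P(K').

P(N|do(K)): frontdoor, adjust for {Y}.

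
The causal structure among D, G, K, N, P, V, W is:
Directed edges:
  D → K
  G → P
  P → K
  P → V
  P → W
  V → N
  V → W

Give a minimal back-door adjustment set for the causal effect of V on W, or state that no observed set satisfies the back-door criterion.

desc(V)\{V}={N,W}; candidates ⊆ {D,G,K,P}.
size 0: {}; under {} V still reaches {G,K,P,W} ∋ W.
{P}: V⊥W given {P} in G with V→· removed — back-door holds.

V→W: minimal back-door set {P}.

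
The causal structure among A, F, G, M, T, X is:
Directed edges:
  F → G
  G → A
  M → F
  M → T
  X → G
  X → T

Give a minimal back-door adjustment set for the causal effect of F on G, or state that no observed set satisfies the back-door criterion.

F→G: minimal back-door set ∅.

desc(F)\{F}={A,G}; candidates ⊆ {M,T,X}.
∅: F⊥G given ∅ in G with F→· removed — back-door holds.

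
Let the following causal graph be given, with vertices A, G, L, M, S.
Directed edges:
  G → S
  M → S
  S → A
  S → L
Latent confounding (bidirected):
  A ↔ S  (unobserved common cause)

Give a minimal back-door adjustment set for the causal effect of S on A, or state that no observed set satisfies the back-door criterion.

desc(S)\{S}={A,L}; candidates ⊆ {G,M}.
S↔A: latent back-door arc(s) into S.
size 0: {}; under {} S still reaches {A,G,M} ∋ A.
size 1: {G}, {M}; under {G} S still reaches {A,M} ∋ A.
size 2: {G,M}; under {G,M} S still reaches {A} ∋ A.
S↔A cannot be blocked by any observed set — no back-door set.

S→A: no observed back-door set.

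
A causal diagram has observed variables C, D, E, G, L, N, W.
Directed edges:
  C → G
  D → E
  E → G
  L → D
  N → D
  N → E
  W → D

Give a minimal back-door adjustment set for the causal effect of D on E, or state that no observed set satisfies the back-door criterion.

D→E: minimal back-door set {N}.

desc(D)\{D}={E,G}; candidates ⊆ {C,L,N,W}.
size 0: {}; under {} D still reaches {E,G,L,N,W} ∋ E.
{N}: D⊥E given {N} in G with D→· removed — back-door holds.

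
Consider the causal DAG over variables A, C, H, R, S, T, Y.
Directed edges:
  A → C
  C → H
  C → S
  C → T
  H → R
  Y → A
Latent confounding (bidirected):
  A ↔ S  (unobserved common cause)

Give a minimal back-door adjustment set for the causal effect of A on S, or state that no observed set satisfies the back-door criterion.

A→S: no observed back-door set.

desc(A)\{A}={C,H,R,S,T}; candidates ⊆ {Y}.
A↔S: latent back-door arc(s) into A.
size 0: {}; under {} A still reaches {S,Y} ∋ S.
size 1: {Y}; under {Y} A still reaches {S} ∋ S.
A↔S cannot be blocked by any observed set — no back-door set.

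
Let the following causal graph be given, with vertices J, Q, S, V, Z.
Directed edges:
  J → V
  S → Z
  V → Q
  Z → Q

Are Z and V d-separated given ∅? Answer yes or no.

Yes — Z ⊥ V | ∅.

Bayes-Ball from Z | ∅ reaches {Q,S}.
V ∉ reach(Z|∅) ⇒ Z ⊥ V | ∅.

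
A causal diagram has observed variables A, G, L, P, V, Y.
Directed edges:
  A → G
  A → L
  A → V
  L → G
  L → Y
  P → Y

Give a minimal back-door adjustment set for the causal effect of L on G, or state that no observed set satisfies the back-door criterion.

L→G: minimal back-door set {A}.

desc(L)\{L}={G,Y}; candidates ⊆ {A,P,V}.
size 0: {}; under {} L still reaches {A,G,V} ∋ G.
{A}: L⊥G given {A} in G with L→· removed — back-door holds.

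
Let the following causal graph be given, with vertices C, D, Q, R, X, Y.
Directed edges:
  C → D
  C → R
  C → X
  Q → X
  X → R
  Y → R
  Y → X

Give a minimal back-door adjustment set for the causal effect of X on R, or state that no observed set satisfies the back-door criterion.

desc(X)\{X}={R}; candidates ⊆ {C,D,Q,Y}.
size 0: {}; under {} X still reaches {C,D,Q,R,Y} ∋ R.
size 1: {C}, {D}, {Q} …(+1); under {C} X still reaches {Q,R,Y} ∋ R.
{C,Y}: X⊥R given {C,Y} in G with X→· removed — back-door holds.

X→R: minimal back-door set {C, Y}.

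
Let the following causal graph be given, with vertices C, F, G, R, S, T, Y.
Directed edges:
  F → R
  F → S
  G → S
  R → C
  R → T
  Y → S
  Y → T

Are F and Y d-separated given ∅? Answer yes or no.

Yes — F ⊥ Y | ∅.

Bayes-Ball from F | ∅ reaches {C,R,S,T}.
Y ∉ reach(F|∅) ⇒ F ⊥ Y | ∅.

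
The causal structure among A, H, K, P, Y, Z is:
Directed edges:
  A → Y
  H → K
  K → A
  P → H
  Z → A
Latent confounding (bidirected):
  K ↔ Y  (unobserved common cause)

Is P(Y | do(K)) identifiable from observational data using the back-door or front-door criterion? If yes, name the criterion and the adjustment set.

desc(K)\{K}={A,Y}; candidates ⊆ {H,P,Z}.
K↔Y: latent back-door arc(s) into K.
size 0: {}; under {} K still reaches {H,P,Y} ∋ Y.
size 1: {H}, {P}, {Z}; under {H} K still reaches {Y} ∋ Y.
size 2: {H,P}, {H,Z}, {P,Z}; under {H,P} K still reaches {Y} ∋ Y.
K↔Y cannot be blocked by any observed set — no back-door set.
{A}: (i) intercepts every directed K→Y path; (ii) no back-door K→{A}; (iii) {K} blocks every back-door {A}→Y. Front-door holds.
P(Y|do(K)) = Σ_{A} P(A|K) Σ_{K'} P(Y|A,K')P(K').

P(Y|do(K)): frontdoor, adjust for {A}.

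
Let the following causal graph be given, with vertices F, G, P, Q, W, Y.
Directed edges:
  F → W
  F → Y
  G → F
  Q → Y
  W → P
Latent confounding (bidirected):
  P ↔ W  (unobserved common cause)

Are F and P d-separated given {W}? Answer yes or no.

Bayes-Ball from F | {W} reaches {G,P,Y}.
P ∈ reach(F|{W}) ⇒ F ⊥̸ P | {W}.

No — F and P are d-connected given {W}.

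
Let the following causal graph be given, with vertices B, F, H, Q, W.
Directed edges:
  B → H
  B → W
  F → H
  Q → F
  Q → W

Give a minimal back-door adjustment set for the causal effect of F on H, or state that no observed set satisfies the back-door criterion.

F→H: minimal back-door set ∅.

desc(F)\{F}={H}; candidates ⊆ {B,Q,W}.
∅: F⊥H given ∅ in G with F→· removed — back-door holds.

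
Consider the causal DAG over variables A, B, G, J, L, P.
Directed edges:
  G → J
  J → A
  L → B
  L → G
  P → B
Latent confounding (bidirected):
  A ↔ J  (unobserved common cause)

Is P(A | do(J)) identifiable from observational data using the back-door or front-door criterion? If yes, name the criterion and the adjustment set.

P(A|do(J)): not identifiable (no BD/FD set).

desc(J)\{J}={A}; candidates ⊆ {B,G,L,P}.
J↔A: latent back-door arc(s) into J.
size 0: {}; under {} J still reaches {A,B,G,L} ∋ A.
size 1: {B}, {G}, {L} …(+1); under {B} J still reaches {A,G,L,P} ∋ A.
size 2: {B,G}, {B,L}, {B,P} …(+3); under {B,G} J still reaches {A} ∋ A.
J↔A cannot be blocked by any observed set — no back-door set.
No mediator lies on a directed J→…→A path.
Neither criterion identifies P(A|do(J)) in this graph.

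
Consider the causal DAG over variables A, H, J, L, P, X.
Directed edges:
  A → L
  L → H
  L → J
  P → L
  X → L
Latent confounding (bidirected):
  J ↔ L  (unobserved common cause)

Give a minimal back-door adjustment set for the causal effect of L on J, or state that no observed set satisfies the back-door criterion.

desc(L)\{L}={H,J}; candidates ⊆ {A,P,X}.
L↔J: latent back-door arc(s) into L.
size 0: {}; under {} L still reaches {A,J,P,X} ∋ J.
size 1: {A}, {P}, {X}; under {A} L still reaches {J,P,X} ∋ J.
size 2: {A,P}, {A,X}, {P,X}; under {A,P} L still reaches {J,X} ∋ J.
L↔J cannot be blocked by any observed set — no back-door set.

L→J: no observed back-door set.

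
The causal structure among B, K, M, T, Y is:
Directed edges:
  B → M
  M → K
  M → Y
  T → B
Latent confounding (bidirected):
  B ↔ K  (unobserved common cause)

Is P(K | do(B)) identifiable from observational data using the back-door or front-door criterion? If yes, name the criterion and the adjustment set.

P(K|do(B)): frontdoor, adjust for {M}.

desc(B)\{B}={K,M,Y}; candidates ⊆ {T}.
B↔K: latent back-door arc(s) into B.
size 0: {}; under {} B still reaches {K,T} ∋ K.
size 1: {T}; under {T} B still reaches {K} ∋ K.
B↔K cannot be blocked by any observed set — no back-door set.
{M}: (i) intercepts every directed B→K path; (ii) no back-door B→{M}; (iii) {B} blocks every back-door {M}→K. Front-door holds.
P(K|do(B)) = Σ_{M} P(M|B) Σ_{B'} P(K|M,B')P(B').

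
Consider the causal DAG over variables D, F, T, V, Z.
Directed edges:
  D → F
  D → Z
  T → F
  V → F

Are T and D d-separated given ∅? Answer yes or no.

Yes — T ⊥ D | ∅.

Bayes-Ball from T | ∅ reaches {F}.
D ∉ reach(T|∅) ⇒ T ⊥ D | ∅.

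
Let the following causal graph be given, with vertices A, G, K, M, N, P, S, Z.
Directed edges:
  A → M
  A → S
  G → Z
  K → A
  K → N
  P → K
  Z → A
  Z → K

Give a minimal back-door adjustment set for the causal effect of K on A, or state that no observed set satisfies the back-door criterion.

desc(K)\{K}={A,M,N,S}; candidates ⊆ {G,P,Z}.
size 0: {}; under {} K still reaches {A,G,M,P,S,Z} ∋ A.
{Z}: K⊥A given {Z} in G with K→· removed — back-door holds.

K→A: minimal back-door set {Z}.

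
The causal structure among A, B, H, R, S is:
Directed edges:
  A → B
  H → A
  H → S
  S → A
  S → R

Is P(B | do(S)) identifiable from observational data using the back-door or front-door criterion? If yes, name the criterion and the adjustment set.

desc(S)\{S}={A,B,R}; candidates ⊆ {H}.
size 0: {}; under {} S still reaches {A,B,H} ∋ B.
{H}: S⊥B given {H} in G with S→· removed — back-door holds.
P(B|do(S)) = Σ_{H} P(B|S,H)·P(H).

P(B|do(S)): backdoor, adjust for {H}.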